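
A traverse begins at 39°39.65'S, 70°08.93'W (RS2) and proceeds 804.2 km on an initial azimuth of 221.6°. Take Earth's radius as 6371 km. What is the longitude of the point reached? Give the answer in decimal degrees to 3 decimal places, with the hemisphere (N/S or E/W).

RS2: φ = -39.66083°, λ = -70.14883°
δ = d/R = 804.2/6371 = 0.126228 rad
φ₂ = arcsin(sin φ₁ cos δ + cos φ₁ sin δ cos θ)
   = arcsin(-0.63824·0.99204 + 0.76984·0.12589·-0.74780) = -44.88113°
λ₂ = λ₁ + atan2(sin θ sin δ cos φ₁, cos δ − sin φ₁ sin φ₂) = -76.92327°

76.923°W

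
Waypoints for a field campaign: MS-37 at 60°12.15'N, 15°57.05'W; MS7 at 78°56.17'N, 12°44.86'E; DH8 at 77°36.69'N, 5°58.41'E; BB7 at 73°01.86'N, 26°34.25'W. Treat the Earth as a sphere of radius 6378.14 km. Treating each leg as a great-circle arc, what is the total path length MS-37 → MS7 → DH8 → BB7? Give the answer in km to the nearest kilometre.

3550 km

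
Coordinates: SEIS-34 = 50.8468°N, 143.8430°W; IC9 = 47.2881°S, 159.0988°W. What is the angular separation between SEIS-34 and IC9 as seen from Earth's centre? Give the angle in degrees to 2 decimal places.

99.01°

Δφ = -98.1349°,  Δλ = -15.2558°
a = sin²(Δφ/2) + cos φ₁ cos φ₂ sin²(Δλ/2) = 0.578298
c = 2·arcsin(√a) = 1.728040 rad = 99.0094°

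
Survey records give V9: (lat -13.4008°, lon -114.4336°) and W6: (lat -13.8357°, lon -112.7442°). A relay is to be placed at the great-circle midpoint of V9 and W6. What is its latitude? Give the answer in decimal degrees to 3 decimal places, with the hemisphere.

13.620°S

Bx = cos φ₂ cos Δλ = 0.970563,  By = cos φ₂ sin Δλ = 0.028626
φₘ = atan2(sin φ₁ + sin φ₂, √((cos φ₁ + Bx)² + By²)) = -13.61967°
λₘ = λ₁ + atan2(By, cos φ₁ + Bx) = -113.58968°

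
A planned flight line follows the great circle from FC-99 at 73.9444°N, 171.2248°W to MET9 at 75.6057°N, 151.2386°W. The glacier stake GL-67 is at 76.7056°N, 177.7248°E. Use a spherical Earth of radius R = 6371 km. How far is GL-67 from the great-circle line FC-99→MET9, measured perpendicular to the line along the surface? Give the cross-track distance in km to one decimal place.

424.6 km

δ₁₃ = central angle FC-99→GL-67 = 0.068427 rad  (haversine)
θ₁₃ = bearing FC-99→GL-67 = 319.862°,  θ₁₂ = bearing FC-99→MET9 = 62.954°
dₓₜ = R·arcsin(sin δ₁₃ · sin(θ₁₃ − θ₁₂)) = 6371·arcsin(0.06837·sin(256.907°)) = -424.597 km
|dₓₜ| = 424.597 km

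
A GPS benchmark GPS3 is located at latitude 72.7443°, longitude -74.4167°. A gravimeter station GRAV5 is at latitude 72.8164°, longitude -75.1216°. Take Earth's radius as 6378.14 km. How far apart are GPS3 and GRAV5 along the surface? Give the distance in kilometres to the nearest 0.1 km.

24.6 km

Δφ = 0.0721°,  Δλ = -0.7049°
a = sin²(Δφ/2) + cos φ₁ cos φ₂ sin²(Δλ/2) = 0.000004
c = 2·arcsin(√a) = 0.003853 rad = 0.2208°
d = R·c = 6378.14 × 0.003853 = 24.6 km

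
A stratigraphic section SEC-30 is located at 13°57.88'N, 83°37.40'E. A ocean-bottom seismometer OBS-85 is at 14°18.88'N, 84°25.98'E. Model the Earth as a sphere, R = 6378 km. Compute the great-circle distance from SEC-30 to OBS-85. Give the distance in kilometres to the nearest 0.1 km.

95.7 km

SEC-30: φ = +13.96467°, λ = +83.62333°
OBS-85: φ = +14.31467°, λ = +84.43300°
Δφ = 0.3500°,  Δλ = 0.8097°
a = sin²(Δφ/2) + cos φ₁ cos φ₂ sin²(Δλ/2) = 0.000056
c = 2·arcsin(√a) = 0.015003 rad = 0.8596°
d = R·c = 6378 × 0.015003 = 95.7 km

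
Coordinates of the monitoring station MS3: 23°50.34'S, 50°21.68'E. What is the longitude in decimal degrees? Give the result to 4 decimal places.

50.3613°E

50° + 21.68′/60 = 50 + 0.36133 = 50.3613°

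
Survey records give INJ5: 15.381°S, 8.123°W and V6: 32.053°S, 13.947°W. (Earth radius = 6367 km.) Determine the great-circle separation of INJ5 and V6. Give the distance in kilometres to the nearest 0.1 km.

Δφ = -16.6720°,  Δλ = -5.8240°
a = sin²(Δφ/2) + cos φ₁ cos φ₂ sin²(Δλ/2) = 0.023128
c = 2·arcsin(√a) = 0.305340 rad = 17.4947°
d = R·c = 6367 × 0.305340 = 1944.1 km

1944.1 km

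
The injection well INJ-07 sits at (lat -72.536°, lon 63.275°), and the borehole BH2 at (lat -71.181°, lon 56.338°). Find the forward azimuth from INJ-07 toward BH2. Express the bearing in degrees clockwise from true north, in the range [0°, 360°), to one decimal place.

298.8°

Δλ = -6.9370°
y = sin Δλ · cos φ₂ = -0.038960
x = cos φ₁ sin φ₂ − sin φ₁ cos φ₂ cos Δλ = 0.021394
θ = atan2(y, x) = -61.2274° → 298.7726° (mod 360°)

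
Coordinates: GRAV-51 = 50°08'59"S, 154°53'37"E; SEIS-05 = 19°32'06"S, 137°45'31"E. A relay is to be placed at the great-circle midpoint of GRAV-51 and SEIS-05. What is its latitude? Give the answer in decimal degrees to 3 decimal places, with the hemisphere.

GRAV-51: φ = -50.14972°, λ = +154.89361°
SEIS-05: φ = -19.53500°, λ = +137.75861°
Bx = cos φ₂ cos Δλ = 0.900606,  By = cos φ₂ sin Δλ = -0.277665
φₘ = atan2(sin φ₁ + sin φ₂, √((cos φ₁ + Bx)² + By²)) = -35.13332°
λₘ = λ₁ + atan2(By, cos φ₁ + Bx) = 144.68191°

35.133°S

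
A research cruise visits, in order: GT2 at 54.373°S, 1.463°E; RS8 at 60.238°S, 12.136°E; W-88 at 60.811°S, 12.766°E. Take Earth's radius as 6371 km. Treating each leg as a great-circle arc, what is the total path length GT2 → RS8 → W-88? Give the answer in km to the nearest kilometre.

GT2→RS8: c = 0.143209 rad, d = 912.39 km
RS8→W-88: c = 0.011370 rad, d = 72.44 km
Total = 912.39 + 72.44 = 984.83 km

985 km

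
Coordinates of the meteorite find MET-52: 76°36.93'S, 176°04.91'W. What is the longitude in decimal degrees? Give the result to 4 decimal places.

176.0818°W

176° + 4.91′/60 = 176 + 0.08183 = 176.0818°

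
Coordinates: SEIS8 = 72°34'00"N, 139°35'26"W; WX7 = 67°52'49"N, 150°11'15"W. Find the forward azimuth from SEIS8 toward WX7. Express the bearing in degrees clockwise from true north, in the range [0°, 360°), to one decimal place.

SEIS8: φ = +72.56667°, λ = -139.59056°
WX7: φ = +67.88028°, λ = -150.18750°
Δλ = -10.5969°
y = sin Δλ · cos φ₂ = -0.069246
x = cos φ₁ sin φ₂ − sin φ₁ cos φ₂ cos Δλ = -0.075575
θ = atan2(y, x) = -137.5023° → 222.4977° (mod 360°)

222.5°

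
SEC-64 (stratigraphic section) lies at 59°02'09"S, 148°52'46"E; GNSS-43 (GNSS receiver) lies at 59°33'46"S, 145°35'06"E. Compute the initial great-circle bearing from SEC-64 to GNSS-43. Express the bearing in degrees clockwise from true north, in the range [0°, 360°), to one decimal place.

251.2°

SEC-64: φ = -59.03583°, λ = +148.87944°
GNSS-43: φ = -59.56278°, λ = +145.58500°
Δλ = -3.2944°
y = sin Δλ · cos φ₂ = -0.029113
x = cos φ₁ sin φ₂ − sin φ₁ cos φ₂ cos Δλ = -0.009915
θ = atan2(y, x) = -108.8070° → 251.1930° (mod 360°)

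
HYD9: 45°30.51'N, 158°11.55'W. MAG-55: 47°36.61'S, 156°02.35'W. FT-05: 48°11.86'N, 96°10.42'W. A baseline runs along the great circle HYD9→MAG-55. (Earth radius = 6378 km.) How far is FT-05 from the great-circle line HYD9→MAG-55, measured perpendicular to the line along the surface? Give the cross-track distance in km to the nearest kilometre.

4073 km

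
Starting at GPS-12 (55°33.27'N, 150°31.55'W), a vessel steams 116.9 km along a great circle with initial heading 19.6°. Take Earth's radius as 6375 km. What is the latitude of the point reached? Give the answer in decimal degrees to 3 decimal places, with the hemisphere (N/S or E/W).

56.543°N

GPS-12: φ = +55.55450°, λ = -150.52583°
δ = d/R = 116.9/6375 = 0.018337 rad
φ₂ = arcsin(sin φ₁ cos δ + cos φ₁ sin δ cos θ)
   = arcsin(0.82466·0.99983 + 0.56562·0.01834·0.94206) = 56.54264°
λ₂ = λ₁ + atan2(sin θ sin δ cos φ₁, cos δ − sin φ₁ sin φ₂) = -149.88658°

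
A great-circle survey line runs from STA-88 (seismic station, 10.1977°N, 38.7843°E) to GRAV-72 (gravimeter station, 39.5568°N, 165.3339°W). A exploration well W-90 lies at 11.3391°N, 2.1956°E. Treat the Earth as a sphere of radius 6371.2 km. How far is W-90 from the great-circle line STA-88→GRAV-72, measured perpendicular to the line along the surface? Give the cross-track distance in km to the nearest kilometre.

3786 km

δ₁₃ = central angle STA-88→W-90 = 0.627265 rad  (haversine)
θ₁₃ = bearing STA-88→W-90 = 275.291°,  θ₁₂ = bearing STA-88→GRAV-72 = 22.748°
dₓₜ = R·arcsin(sin δ₁₃ · sin(θ₁₃ − θ₁₂)) = 6371.2·arcsin(0.58693·sin(252.543°)) = -3786.194 km
|dₓₜ| = 3786.194 km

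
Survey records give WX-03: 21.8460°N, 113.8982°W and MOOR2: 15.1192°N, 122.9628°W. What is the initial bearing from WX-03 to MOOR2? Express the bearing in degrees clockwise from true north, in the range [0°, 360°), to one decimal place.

233.5°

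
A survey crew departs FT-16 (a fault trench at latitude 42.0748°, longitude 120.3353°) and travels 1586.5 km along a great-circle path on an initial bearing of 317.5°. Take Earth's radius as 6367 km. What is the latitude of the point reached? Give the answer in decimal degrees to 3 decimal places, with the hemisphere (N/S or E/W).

51.662°N

δ = d/R = 1586.5/6367 = 0.249175 rad
φ₂ = arcsin(sin φ₁ cos δ + cos φ₁ sin δ cos θ)
   = arcsin(0.67010·0.96912 + 0.74227·0.24660·0.73728) = 51.66169°
λ₂ = λ₁ + atan2(sin θ sin δ cos φ₁, cos δ − sin φ₁ sin φ₂) = 104.75525°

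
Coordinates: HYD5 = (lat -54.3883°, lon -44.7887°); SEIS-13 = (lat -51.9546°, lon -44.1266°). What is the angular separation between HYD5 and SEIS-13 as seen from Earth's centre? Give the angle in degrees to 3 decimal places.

Δφ = 2.4337°,  Δλ = 0.6621°
a = sin²(Δφ/2) + cos φ₁ cos φ₂ sin²(Δλ/2) = 0.000463
c = 2·arcsin(√a) = 0.043037 rad = 2.4658°

2.466°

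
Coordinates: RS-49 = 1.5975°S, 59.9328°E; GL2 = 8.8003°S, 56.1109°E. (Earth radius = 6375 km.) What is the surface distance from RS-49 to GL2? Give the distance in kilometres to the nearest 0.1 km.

906.3 km

Δφ = -7.2028°,  Δλ = -3.8219°
a = sin²(Δφ/2) + cos φ₁ cos φ₂ sin²(Δλ/2) = 0.005044
c = 2·arcsin(√a) = 0.142164 rad = 8.1454°
d = R·c = 6375 × 0.142164 = 906.3 km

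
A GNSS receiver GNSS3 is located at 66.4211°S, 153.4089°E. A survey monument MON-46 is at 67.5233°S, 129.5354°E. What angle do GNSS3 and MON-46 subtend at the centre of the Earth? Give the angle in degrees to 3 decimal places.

Δφ = -1.1022°,  Δλ = -23.8735°
a = sin²(Δφ/2) + cos φ₁ cos φ₂ sin²(Δλ/2) = 0.006635
c = 2·arcsin(√a) = 0.163087 rad = 9.3442°

9.344°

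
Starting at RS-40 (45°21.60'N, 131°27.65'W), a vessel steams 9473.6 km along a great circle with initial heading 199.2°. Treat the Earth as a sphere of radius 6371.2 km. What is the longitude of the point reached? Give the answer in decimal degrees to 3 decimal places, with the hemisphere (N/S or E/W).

RS-40: φ = +45.36000°, λ = -131.46083°
δ = d/R = 9473.6/6371.2 = 1.486941 rad
φ₂ = arcsin(sin φ₁ cos δ + cos φ₁ sin δ cos θ)
   = arcsin(0.71154·0.08376 + 0.70265·0.99649·-0.94438) = -36.98733°
λ₂ = λ₁ + atan2(sin θ sin δ cos φ₁, cos δ − sin φ₁ sin φ₂) = -155.68265°

155.683°W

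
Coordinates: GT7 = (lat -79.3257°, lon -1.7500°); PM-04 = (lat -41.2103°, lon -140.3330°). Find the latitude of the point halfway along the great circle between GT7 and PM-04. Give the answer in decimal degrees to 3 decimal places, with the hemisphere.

69.140°S

Bx = cos φ₂ cos Δλ = -0.564158,  By = cos φ₂ sin Δλ = -0.497670
φₘ = atan2(sin φ₁ + sin φ₂, √((cos φ₁ + Bx)² + By²)) = -69.14034°
λₘ = λ₁ + atan2(By, cos φ₁ + Bx) = -129.03612°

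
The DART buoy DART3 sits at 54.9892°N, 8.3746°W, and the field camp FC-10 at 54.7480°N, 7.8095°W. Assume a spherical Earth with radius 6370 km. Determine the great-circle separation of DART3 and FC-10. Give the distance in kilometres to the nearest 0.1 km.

Δφ = -0.2412°,  Δλ = 0.5651°
a = sin²(Δφ/2) + cos φ₁ cos φ₂ sin²(Δλ/2) = 0.000012
c = 2·arcsin(√a) = 0.007066 rad = 0.4049°
d = R·c = 6370 × 0.007066 = 45.0 km

45.0 km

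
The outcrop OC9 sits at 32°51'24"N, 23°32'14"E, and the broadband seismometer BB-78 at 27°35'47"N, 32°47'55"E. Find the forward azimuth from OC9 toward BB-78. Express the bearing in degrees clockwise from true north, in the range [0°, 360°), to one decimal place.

OC9: φ = +32.85667°, λ = +23.53722°
BB-78: φ = +27.59639°, λ = +32.79861°
Δλ = 9.2614°
y = sin Δλ · cos φ₂ = 0.142629
x = cos φ₁ sin φ₂ − sin φ₁ cos φ₂ cos Δλ = -0.085413
θ = atan2(y, x) = 120.9150° → 120.9150° (mod 360°)

120.9°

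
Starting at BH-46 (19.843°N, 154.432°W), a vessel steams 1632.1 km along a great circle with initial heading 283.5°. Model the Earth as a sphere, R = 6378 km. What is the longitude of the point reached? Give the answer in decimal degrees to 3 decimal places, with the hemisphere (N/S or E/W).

δ = d/R = 1632.1/6378 = 0.255895 rad
φ₂ = arcsin(sin φ₁ cos δ + cos φ₁ sin δ cos θ)
   = arcsin(0.33944·0.96744 + 0.94063·0.25311·0.23345) = 22.57982°
λ₂ = λ₁ + atan2(sin θ sin δ cos φ₁, cos δ − sin φ₁ sin φ₂) = -169.89110°

169.891°W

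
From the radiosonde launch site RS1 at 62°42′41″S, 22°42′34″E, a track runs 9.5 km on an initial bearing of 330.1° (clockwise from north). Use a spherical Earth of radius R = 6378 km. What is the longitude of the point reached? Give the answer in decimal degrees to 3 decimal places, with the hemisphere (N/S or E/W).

22.617°E

RS1: φ = -62.71139°, λ = +22.70944°
δ = d/R = 9.5/6378 = 0.001489 rad
φ₂ = arcsin(sin φ₁ cos δ + cos φ₁ sin δ cos θ)
   = arcsin(-0.88871·1.00000 + 0.45847·0.00149·0.86690) = -62.63738°
λ₂ = λ₁ + atan2(sin θ sin δ cos φ₁, cos δ − sin φ₁ sin φ₂) = 22.61689°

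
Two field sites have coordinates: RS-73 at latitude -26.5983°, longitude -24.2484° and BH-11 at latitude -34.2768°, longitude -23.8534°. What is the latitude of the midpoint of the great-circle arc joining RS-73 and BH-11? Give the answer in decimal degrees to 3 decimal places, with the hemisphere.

Bx = cos φ₂ cos Δλ = 0.826307,  By = cos φ₂ sin Δλ = 0.005697
φₘ = atan2(sin φ₁ + sin φ₂, √((cos φ₁ + Bx)² + By²)) = -30.43770°
λₘ = λ₁ + atan2(By, cos φ₁ + Bx) = -24.05869°

30.438°S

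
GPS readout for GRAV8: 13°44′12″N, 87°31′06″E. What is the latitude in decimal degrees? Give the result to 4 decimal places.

13.7367°N

13° + 44′/60 + 12″/3600 = 13 + 0.73333 + 0.00333 = 13.7367°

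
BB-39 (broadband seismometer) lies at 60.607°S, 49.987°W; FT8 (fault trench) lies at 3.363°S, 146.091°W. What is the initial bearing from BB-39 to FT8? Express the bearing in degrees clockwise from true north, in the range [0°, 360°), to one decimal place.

263.0°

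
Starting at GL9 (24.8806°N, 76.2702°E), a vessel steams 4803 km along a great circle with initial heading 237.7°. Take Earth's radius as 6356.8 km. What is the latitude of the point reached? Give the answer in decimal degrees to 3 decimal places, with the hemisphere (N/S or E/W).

δ = d/R = 4803/6356.8 = 0.755569 rad
φ₂ = arcsin(sin φ₁ cos δ + cos φ₁ sin δ cos θ)
   = arcsin(0.42073·0.72788 + 0.90719·0.68570·-0.53435) = -1.49896°
λ₂ = λ₁ + atan2(sin θ sin δ cos φ₁, cos δ − sin φ₁ sin φ₂) = 40.83395°

1.499°S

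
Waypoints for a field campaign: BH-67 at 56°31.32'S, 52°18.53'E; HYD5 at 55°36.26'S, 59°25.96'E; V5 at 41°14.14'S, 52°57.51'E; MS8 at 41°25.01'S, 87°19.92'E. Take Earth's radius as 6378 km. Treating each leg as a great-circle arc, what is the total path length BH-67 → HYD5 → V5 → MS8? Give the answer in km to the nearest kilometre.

BH-67: φ = -56.52200°, λ = +52.30883°
HYD5: φ = -55.60433°, λ = +59.43267°
V5: φ = -41.23567°, λ = +52.95850°
MS8: φ = -41.41683°, λ = +87.33200°
BH-67→HYD5: c = 0.071202 rad, d = 454.12 km
HYD5→V5: c = 0.261474 rad, d = 1667.68 km
V5→MS8: c = 0.447535 rad, d = 2854.38 km
Total = 454.12 + 1667.68 + 2854.38 = 4976.18 km

4976 km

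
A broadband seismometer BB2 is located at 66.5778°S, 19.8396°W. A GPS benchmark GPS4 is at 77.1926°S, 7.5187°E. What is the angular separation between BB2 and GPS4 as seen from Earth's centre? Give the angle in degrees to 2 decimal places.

Δφ = -10.6148°,  Δλ = 27.3583°
a = sin²(Δφ/2) + cos φ₁ cos φ₂ sin²(Δλ/2) = 0.013484
c = 2·arcsin(√a) = 0.232766 rad = 13.3365°

13.34°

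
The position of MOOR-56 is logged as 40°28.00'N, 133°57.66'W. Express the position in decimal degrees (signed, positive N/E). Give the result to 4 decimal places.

lat: 40.4667° N → +40.4667°
lon: 133.9610° W → -133.9610°

+40.4667°, -133.9610°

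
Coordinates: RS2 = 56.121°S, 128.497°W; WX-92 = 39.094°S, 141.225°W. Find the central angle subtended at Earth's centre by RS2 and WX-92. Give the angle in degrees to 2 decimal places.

19.00°

Δφ = 17.0270°,  Δλ = -12.7280°
a = sin²(Δφ/2) + cos φ₁ cos φ₂ sin²(Δλ/2) = 0.027232
c = 2·arcsin(√a) = 0.331560 rad = 18.9970°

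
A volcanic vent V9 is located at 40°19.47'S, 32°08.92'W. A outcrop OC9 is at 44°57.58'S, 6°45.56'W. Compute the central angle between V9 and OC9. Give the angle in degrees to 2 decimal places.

V9: φ = -40.32450°, λ = -32.14867°
OC9: φ = -44.95967°, λ = -6.75933°
Δφ = -4.6352°,  Δλ = 25.3893°
a = sin²(Δφ/2) + cos φ₁ cos φ₂ sin²(Δλ/2) = 0.027688
c = 2·arcsin(√a) = 0.334347 rad = 19.1567°

19.16°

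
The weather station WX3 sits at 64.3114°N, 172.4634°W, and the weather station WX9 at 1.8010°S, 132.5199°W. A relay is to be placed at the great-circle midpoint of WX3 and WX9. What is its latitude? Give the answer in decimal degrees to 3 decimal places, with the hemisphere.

32.588°N

Bx = cos φ₂ cos Δλ = 0.766299,  By = cos φ₂ sin Δλ = 0.641715
φₘ = atan2(sin φ₁ + sin φ₂, √((cos φ₁ + Bx)² + By²)) = 32.58765°
λₘ = λ₁ + atan2(By, cos φ₁ + Bx) = -144.32282°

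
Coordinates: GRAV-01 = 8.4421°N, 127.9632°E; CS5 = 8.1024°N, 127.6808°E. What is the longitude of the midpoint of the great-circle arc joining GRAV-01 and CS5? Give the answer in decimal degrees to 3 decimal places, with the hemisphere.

Bx = cos φ₂ cos Δλ = 0.990006,  By = cos φ₂ sin Δλ = -0.004880
φₘ = atan2(sin φ₁ + sin φ₂, √((cos φ₁ + Bx)² + By²)) = 8.27227°
λₘ = λ₁ + atan2(By, cos φ₁ + Bx) = 127.82194°

127.822°E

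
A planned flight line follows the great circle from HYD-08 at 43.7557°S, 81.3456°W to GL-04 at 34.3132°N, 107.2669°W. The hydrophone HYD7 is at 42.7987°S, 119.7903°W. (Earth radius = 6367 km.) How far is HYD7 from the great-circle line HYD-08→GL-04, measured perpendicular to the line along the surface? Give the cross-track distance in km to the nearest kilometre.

δ₁₃ = central angle HYD-08→HYD7 = 0.484377 rad  (haversine)
θ₁₃ = bearing HYD-08→HYD7 = 258.441°,  θ₁₂ = bearing HYD-08→GL-04 = 338.592°
dₓₜ = R·arcsin(sin δ₁₃ · sin(θ₁₃ − θ₁₂)) = 6367·arcsin(0.46566·sin(-80.151°)) = -3034.751 km
|dₓₜ| = 3034.751 km

3035 km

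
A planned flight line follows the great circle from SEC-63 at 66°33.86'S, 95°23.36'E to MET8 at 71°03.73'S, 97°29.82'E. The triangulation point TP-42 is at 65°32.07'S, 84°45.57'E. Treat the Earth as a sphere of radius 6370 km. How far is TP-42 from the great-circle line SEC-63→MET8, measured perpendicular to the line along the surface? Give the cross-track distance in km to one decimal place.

SEC-63: φ = -66.56433°, λ = +95.38933°
MET8: φ = -71.06217°, λ = +97.49700°
TP-42: φ = -65.53450°, λ = +84.75950°
δ₁₃ = central angle SEC-63→TP-42 = 0.077325 rad  (haversine)
θ₁₃ = bearing SEC-63→TP-42 = 278.526°,  θ₁₂ = bearing SEC-63→MET8 = 171.368°
dₓₜ = R·arcsin(sin δ₁₃ · sin(θ₁₃ − θ₁₂)) = 6370·arcsin(0.07725·sin(107.158°)) = 470.599 km
|dₓₜ| = 470.599 km

470.6 km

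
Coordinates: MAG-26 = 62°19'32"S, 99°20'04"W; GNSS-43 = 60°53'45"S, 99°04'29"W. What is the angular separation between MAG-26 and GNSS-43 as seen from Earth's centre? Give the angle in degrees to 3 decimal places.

MAG-26: φ = -62.32556°, λ = -99.33444°
GNSS-43: φ = -60.89583°, λ = -99.07472°
Δφ = 1.4297°,  Δλ = 0.2597°
a = sin²(Δφ/2) + cos φ₁ cos φ₂ sin²(Δλ/2) = 0.000157
c = 2·arcsin(√a) = 0.025046 rad = 1.4350°

1.435°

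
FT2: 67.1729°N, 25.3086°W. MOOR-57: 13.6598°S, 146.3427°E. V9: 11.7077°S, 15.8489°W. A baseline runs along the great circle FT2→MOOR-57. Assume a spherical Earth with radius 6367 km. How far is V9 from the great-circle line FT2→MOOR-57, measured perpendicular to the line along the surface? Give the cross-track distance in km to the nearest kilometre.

2127 km

δ₁₃ = central angle FT2→V9 = 1.381988 rad  (haversine)
θ₁₃ = bearing FT2→V9 = 170.570°,  θ₁₂ = bearing FT2→MOOR-57 = 10.070°
dₓₜ = R·arcsin(sin δ₁₃ · sin(θ₁₃ − θ₁₂)) = 6367·arcsin(0.98223·sin(160.500°)) = 2126.918 km
|dₓₜ| = 2126.918 km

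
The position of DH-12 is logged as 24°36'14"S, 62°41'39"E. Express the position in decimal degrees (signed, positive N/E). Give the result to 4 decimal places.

lat: 24.6039° S → -24.6039°
lon: 62.6942° E → +62.6942°

-24.6039°, +62.6942°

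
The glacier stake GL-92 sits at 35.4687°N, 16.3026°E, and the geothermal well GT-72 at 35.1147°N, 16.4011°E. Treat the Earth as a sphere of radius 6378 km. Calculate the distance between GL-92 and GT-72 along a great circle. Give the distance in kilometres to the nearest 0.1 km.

Δφ = -0.3540°,  Δλ = 0.0985°
a = sin²(Δφ/2) + cos φ₁ cos φ₂ sin²(Δλ/2) = 0.000010
c = 2·arcsin(√a) = 0.006336 rad = 0.3630°
d = R·c = 6378 × 0.006336 = 40.4 km

40.4 km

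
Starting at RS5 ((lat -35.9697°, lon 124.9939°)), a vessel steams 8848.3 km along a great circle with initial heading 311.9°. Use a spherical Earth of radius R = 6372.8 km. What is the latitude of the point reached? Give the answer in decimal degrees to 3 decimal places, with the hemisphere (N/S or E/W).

25.152°N

δ = d/R = 8848.3/6372.8 = 1.388448 rad
φ₂ = arcsin(sin φ₁ cos δ + cos φ₁ sin δ cos θ)
   = arcsin(-0.58736·0.18134 + 0.80933·0.98342·0.66783) = 25.15212°
λ₂ = λ₁ + atan2(sin θ sin δ cos φ₁, cos δ − sin φ₁ sin φ₂) = 71.03015°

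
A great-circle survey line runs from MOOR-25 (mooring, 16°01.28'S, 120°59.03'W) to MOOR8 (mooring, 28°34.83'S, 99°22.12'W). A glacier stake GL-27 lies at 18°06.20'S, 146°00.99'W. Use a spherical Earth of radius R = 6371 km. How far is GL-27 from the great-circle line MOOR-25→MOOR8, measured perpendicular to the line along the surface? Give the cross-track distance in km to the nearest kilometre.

MOOR-25: φ = -16.02133°, λ = -120.98383°
MOOR8: φ = -28.58050°, λ = -99.36867°
GL-27: φ = -18.10333°, λ = -146.01650°
δ₁₃ = central angle MOOR-25→GL-27 = 0.418931 rad  (haversine)
θ₁₃ = bearing MOOR-25→GL-27 = 261.380°,  θ₁₂ = bearing MOOR-25→MOOR8 = 125.938°
dₓₜ = R·arcsin(sin δ₁₃ · sin(θ₁₃ − θ₁₂)) = 6371·arcsin(0.40678·sin(135.442°)) = 1844.017 km
|dₓₜ| = 1844.017 km

1844 km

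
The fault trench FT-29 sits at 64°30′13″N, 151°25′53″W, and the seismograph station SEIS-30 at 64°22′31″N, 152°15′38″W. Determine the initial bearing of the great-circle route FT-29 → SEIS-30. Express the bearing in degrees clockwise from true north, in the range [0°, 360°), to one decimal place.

250.6°

FT-29: φ = +64.50361°, λ = -151.43139°
SEIS-30: φ = +64.37528°, λ = -152.26056°
Δλ = -0.8292°
y = sin Δλ · cos φ₂ = -0.006258
x = cos φ₁ sin φ₂ − sin φ₁ cos φ₂ cos Δλ = -0.002199
θ = atan2(y, x) = -109.3595° → 250.6405° (mod 360°)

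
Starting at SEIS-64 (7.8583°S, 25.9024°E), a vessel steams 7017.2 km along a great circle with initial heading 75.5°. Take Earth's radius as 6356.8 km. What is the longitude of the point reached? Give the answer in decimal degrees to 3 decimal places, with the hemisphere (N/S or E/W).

δ = d/R = 7017.2/6356.8 = 1.103889 rad
φ₂ = arcsin(sin φ₁ cos δ + cos φ₁ sin δ cos θ)
   = arcsin(-0.13672·0.45013 + 0.99061·0.89296·0.25038) = 9.20329°
λ₂ = λ₁ + atan2(sin θ sin δ cos φ₁, cos δ − sin φ₁ sin φ₂) = 87.04167°

87.042°E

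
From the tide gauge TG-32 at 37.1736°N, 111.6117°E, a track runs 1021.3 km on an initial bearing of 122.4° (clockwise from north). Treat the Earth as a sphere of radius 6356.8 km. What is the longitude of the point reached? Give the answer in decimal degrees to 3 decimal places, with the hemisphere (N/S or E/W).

δ = d/R = 1021.3/6356.8 = 0.160663 rad
φ₂ = arcsin(sin φ₁ cos δ + cos φ₁ sin δ cos θ)
   = arcsin(0.60423·0.98712 + 0.79681·0.15997·-0.53583) = 31.88055°
λ₂ = λ₁ + atan2(sin θ sin δ cos φ₁, cos δ − sin φ₁ sin φ₂) = 120.76425°

120.764°E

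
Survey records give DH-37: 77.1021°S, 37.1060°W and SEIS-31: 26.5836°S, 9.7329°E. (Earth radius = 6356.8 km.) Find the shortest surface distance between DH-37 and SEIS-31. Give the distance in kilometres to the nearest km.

6108 km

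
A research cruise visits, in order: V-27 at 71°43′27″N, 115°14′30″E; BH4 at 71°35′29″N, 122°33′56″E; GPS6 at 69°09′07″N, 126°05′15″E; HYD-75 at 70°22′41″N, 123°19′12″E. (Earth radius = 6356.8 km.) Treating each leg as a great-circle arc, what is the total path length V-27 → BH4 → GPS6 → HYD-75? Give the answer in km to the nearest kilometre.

V-27: φ = +71.72417°, λ = +115.24167°
BH4: φ = +71.59139°, λ = +122.56556°
GPS6: φ = +69.15194°, λ = +126.08750°
HYD-75: φ = +70.37806°, λ = +123.32000°
V-27→BH4: c = 0.040268 rad, d = 255.97 km
BH4→GPS6: c = 0.047301 rad, d = 300.68 km
GPS6→HYD-75: c = 0.027143 rad, d = 172.54 km
Total = 255.97 + 300.68 + 172.54 = 729.20 km

729 km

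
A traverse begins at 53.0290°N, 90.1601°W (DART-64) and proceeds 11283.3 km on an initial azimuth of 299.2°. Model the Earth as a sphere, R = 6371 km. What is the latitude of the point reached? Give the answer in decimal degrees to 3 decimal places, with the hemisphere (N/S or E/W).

7.390°N

δ = d/R = 11283.3/6371 = 1.771041 rad
φ₂ = arcsin(sin φ₁ cos δ + cos φ₁ sin δ cos θ)
   = arcsin(0.79894·-0.19891 + 0.60141·0.98002·0.48786) = 7.39015°
λ₂ = λ₁ + atan2(sin θ sin δ cos φ₁, cos δ − sin φ₁ sin φ₂) = 149.45478°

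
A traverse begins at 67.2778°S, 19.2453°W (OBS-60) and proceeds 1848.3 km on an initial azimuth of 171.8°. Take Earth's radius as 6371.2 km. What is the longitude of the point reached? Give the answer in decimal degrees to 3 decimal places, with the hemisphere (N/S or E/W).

δ = d/R = 1848.3/6371.2 = 0.290102 rad
φ₂ = arcsin(sin φ₁ cos δ + cos φ₁ sin δ cos θ)
   = arcsin(-0.92239·0.95821 + 0.38626·0.28605·-0.98978) = -83.31801°
λ₂ = λ₁ + atan2(sin θ sin δ cos φ₁, cos δ − sin φ₁ sin φ₂) = 1.28068°

1.281°E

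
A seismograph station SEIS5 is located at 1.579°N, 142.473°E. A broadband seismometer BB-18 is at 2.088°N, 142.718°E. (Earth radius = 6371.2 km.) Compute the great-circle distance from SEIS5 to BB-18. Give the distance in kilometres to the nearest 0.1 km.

62.8 km

Δφ = 0.5090°,  Δλ = 0.2450°
a = sin²(Δφ/2) + cos φ₁ cos φ₂ sin²(Δλ/2) = 0.000024
c = 2·arcsin(√a) = 0.009858 rad = 0.5648°
d = R·c = 6371.2 × 0.009858 = 62.8 km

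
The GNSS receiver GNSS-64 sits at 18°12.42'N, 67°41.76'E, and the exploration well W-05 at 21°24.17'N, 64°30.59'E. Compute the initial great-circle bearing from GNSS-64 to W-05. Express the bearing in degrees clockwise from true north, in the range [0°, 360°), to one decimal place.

317.4°

GNSS-64: φ = +18.20700°, λ = +67.69600°
W-05: φ = +21.40283°, λ = +64.50983°
Δλ = -3.1862°
y = sin Δλ · cos φ₂ = -0.051747
x = cos φ₁ sin φ₂ − sin φ₁ cos φ₂ cos Δλ = 0.056199
θ = atan2(y, x) = -42.6388° → 317.3612° (mod 360°)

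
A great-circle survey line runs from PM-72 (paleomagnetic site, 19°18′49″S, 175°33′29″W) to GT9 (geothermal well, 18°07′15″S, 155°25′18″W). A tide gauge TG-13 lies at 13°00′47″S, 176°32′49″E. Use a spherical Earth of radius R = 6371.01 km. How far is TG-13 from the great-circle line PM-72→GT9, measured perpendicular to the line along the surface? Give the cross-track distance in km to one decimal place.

685.2 km

PM-72: φ = -19.31361°, λ = -175.55806°
GT9: φ = -18.12083°, λ = -155.42167°
TG-13: φ = -13.01306°, λ = +176.54694°
δ₁₃ = central angle PM-72→TG-13 = 0.172000 rad  (haversine)
θ₁₃ = bearing PM-72→TG-13 = 308.562°,  θ₁₂ = bearing PM-72→GT9 = 89.719°
dₓₜ = R·arcsin(sin δ₁₃ · sin(θ₁₃ − θ₁₂)) = 6371.01·arcsin(0.17115·sin(218.843°)) = -685.209 km
|dₓₜ| = 685.209 km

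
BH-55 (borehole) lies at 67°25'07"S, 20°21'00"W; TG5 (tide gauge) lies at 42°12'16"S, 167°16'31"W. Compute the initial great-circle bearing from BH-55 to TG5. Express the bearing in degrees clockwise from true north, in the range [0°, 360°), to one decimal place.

BH-55: φ = -67.41861°, λ = -20.35000°
TG5: φ = -42.20444°, λ = -167.27528°
Δλ = -146.9253°
y = sin Δλ · cos φ₂ = -0.404253
x = cos φ₁ sin φ₂ − sin φ₁ cos φ₂ cos Δλ = -0.831093
θ = atan2(y, x) = -154.0612° → 205.9388° (mod 360°)

205.9°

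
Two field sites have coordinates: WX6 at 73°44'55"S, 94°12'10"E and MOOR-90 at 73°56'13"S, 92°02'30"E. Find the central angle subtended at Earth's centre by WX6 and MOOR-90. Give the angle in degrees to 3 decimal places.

WX6: φ = -73.74861°, λ = +94.20278°
MOOR-90: φ = -73.93694°, λ = +92.04167°
Δφ = -0.1883°,  Δλ = -2.1611°
a = sin²(Δφ/2) + cos φ₁ cos φ₂ sin²(Δλ/2) = 0.000030
c = 2·arcsin(√a) = 0.010998 rad = 0.6301°

0.630°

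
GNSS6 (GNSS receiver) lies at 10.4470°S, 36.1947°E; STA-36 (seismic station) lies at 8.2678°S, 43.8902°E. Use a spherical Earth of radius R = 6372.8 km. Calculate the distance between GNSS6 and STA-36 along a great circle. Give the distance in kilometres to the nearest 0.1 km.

878.6 km

Δφ = 2.1792°,  Δλ = 7.6955°
a = sin²(Δφ/2) + cos φ₁ cos φ₂ sin²(Δλ/2) = 0.004744
c = 2·arcsin(√a) = 0.137864 rad = 7.8990°
d = R·c = 6372.8 × 0.137864 = 878.6 km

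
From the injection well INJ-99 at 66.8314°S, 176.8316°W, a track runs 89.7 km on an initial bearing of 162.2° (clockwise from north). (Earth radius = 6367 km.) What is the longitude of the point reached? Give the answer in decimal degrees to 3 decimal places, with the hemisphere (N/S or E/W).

δ = d/R = 89.7/6367 = 0.014088 rad
φ₂ = arcsin(sin φ₁ cos δ + cos φ₁ sin δ cos θ)
   = arcsin(-0.91935·0.99990 + 0.39344·0.01409·-0.95213) = -67.59867°
λ₂ = λ₁ + atan2(sin θ sin δ cos φ₁, cos δ − sin φ₁ sin φ₂) = -176.18411°

176.184°W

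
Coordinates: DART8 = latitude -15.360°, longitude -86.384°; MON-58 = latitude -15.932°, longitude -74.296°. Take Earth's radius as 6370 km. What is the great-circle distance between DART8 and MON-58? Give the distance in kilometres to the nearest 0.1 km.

1295.5 km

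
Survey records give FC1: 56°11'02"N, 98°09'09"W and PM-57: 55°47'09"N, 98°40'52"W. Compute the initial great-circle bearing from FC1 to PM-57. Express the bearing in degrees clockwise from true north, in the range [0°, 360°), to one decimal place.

216.8°

FC1: φ = +56.18389°, λ = -98.15250°
PM-57: φ = +55.78583°, λ = -98.68111°
Δλ = -0.5286°
y = sin Δλ · cos φ₂ = -0.005188
x = cos φ₁ sin φ₂ − sin φ₁ cos φ₂ cos Δλ = -0.006927
θ = atan2(y, x) = -143.1724° → 216.8276° (mod 360°)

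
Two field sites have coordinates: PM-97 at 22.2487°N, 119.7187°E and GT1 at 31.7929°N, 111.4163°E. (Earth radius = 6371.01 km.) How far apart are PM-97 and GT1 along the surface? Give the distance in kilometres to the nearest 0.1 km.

1341.5 km

Δφ = 9.5442°,  Δλ = -8.3024°
a = sin²(Δφ/2) + cos φ₁ cos φ₂ sin²(Δλ/2) = 0.011043
c = 2·arcsin(√a) = 0.210563 rad = 12.0644°
d = R·c = 6371.01 × 0.210563 = 1341.5 km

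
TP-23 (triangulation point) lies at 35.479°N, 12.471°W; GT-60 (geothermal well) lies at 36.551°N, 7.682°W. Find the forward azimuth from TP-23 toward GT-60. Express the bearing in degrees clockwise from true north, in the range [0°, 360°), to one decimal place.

Δλ = 4.7890°
y = sin Δλ · cos φ₂ = 0.067067
x = cos φ₁ sin φ₂ − sin φ₁ cos φ₂ cos Δλ = 0.020337
θ = atan2(y, x) = 73.1312° → 73.1312° (mod 360°)

73.1°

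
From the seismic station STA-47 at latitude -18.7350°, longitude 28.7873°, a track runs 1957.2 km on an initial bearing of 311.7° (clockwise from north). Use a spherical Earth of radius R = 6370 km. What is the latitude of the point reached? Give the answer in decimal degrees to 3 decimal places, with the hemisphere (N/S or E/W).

δ = d/R = 1957.2/6370 = 0.307253 rad
φ₂ = arcsin(sin φ₁ cos δ + cos φ₁ sin δ cos θ)
   = arcsin(-0.32119·0.95317 + 0.94701·0.30244·0.66523) = -6.63920°
λ₂ = λ₁ + atan2(sin θ sin δ cos φ₁, cos δ − sin φ₁ sin φ₂) = 15.64686°

6.639°S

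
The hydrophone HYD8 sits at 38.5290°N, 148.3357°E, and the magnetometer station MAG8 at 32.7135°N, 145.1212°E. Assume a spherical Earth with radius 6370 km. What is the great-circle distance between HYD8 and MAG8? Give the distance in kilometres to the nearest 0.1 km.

708.7 km

Δφ = -5.8155°,  Δλ = -3.2145°
a = sin²(Δφ/2) + cos φ₁ cos φ₂ sin²(Δλ/2) = 0.003091
c = 2·arcsin(√a) = 0.111253 rad = 6.3744°
d = R·c = 6370 × 0.111253 = 708.7 km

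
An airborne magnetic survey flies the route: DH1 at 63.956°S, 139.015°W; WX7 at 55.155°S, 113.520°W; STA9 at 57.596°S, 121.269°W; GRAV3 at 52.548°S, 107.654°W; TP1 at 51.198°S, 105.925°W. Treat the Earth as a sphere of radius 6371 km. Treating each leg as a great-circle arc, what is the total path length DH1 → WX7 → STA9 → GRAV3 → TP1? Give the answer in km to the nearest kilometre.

3489 km

DH1→WX7: c = 0.269900 rad, d = 1719.53 km
WX7→STA9: c = 0.086089 rad, d = 548.47 km
STA9→GRAV3: c = 0.161643 rad, d = 1029.83 km
GRAV3→TP1: c = 0.030036 rad, d = 191.36 km
Total = 1719.53 + 548.47 + 1029.83 + 191.36 = 3489.20 km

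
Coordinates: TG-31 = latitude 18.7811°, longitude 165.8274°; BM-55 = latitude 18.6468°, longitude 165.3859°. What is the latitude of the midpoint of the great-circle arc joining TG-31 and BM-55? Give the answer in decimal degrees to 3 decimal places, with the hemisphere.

18.714°N

Bx = cos φ₂ cos Δλ = 0.947479,  By = cos φ₂ sin Δλ = -0.007301
φₘ = atan2(sin φ₁ + sin φ₂, √((cos φ₁ + Bx)² + By²)) = 18.71408°
λₘ = λ₁ + atan2(By, cos φ₁ + Bx) = 165.60656°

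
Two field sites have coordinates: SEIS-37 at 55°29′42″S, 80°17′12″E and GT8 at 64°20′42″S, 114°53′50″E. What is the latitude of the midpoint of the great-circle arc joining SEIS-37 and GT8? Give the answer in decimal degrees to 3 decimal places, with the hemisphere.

SEIS-37: φ = -55.49500°, λ = +80.28667°
GT8: φ = -64.34500°, λ = +114.89722°
Bx = cos φ₂ cos Δλ = 0.356333,  By = cos φ₂ sin Δλ = 0.245914
φₘ = atan2(sin φ₁ + sin φ₂, √((cos φ₁ + Bx)² + By²)) = -61.03664°
λₘ = λ₁ + atan2(By, cos φ₁ + Bx) = 95.20831°

61.037°S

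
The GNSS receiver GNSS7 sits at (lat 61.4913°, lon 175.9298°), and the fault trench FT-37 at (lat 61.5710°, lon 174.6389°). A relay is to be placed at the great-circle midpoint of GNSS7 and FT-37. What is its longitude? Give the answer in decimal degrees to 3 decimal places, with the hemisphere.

Bx = cos φ₂ cos Δλ = 0.475949,  By = cos φ₂ sin Δλ = -0.010725
φₘ = atan2(sin φ₁ + sin φ₂, √((cos φ₁ + Bx)² + By²)) = 61.53267°
λₘ = λ₁ + atan2(By, cos φ₁ + Bx) = 175.28518°

175.285°E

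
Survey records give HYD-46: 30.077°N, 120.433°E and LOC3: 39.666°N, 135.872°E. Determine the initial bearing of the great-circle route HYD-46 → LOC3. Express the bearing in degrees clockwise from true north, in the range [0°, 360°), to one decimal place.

48.6°

Δλ = 15.4390°
y = sin Δλ · cos φ₂ = 0.204924
x = cos φ₁ sin φ₂ − sin φ₁ cos φ₂ cos Δλ = 0.180501
θ = atan2(y, x) = 48.6259° → 48.6259° (mod 360°)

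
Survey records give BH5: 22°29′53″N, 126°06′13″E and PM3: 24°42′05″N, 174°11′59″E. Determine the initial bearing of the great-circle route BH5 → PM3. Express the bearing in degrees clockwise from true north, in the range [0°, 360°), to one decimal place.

BH5: φ = +22.49806°, λ = +126.10361°
PM3: φ = +24.70139°, λ = +174.19972°
Δλ = 48.0961°
y = sin Δλ · cos φ₂ = 0.676164
x = cos φ₁ sin φ₂ − sin φ₁ cos φ₂ cos Δλ = 0.153903
θ = atan2(y, x) = 77.1773° → 77.1773° (mod 360°)

77.2°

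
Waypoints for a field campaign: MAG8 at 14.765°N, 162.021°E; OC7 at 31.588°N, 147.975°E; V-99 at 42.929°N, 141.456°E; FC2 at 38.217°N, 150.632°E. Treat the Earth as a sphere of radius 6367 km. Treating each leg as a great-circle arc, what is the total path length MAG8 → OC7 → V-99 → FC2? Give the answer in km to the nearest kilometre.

4670 km

MAG8→OC7: c = 0.369313 rad, d = 2351.42 km
OC7→V-99: c = 0.217493 rad, d = 1384.78 km
V-99→FC2: c = 0.146702 rad, d = 934.05 km
Total = 2351.42 + 1384.78 + 934.05 = 4670.25 km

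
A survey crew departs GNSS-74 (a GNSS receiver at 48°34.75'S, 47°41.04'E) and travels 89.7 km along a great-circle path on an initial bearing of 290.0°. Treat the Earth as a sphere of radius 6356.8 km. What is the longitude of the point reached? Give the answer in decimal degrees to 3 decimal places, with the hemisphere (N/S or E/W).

46.542°E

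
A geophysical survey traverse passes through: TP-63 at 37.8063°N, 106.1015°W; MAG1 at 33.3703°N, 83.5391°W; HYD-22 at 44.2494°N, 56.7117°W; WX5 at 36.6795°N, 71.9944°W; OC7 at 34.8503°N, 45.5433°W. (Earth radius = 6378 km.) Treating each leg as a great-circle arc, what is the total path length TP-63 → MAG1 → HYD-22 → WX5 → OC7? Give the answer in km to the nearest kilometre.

8633 km

TP-63→MAG1: c = 0.328577 rad, d = 2095.66 km
MAG1→HYD-22: c = 0.408691 rad, d = 2606.63 km
HYD-22→WX5: c = 0.241544 rad, d = 1540.57 km
WX5→OC7: c = 0.374770 rad, d = 2390.28 km
Total = 2095.66 + 2606.63 + 1540.57 + 2390.28 = 8633.14 km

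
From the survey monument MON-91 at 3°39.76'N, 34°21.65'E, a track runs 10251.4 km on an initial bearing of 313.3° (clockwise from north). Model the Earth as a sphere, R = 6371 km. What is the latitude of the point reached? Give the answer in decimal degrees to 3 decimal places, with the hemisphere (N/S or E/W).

42.959°N

MON-91: φ = +3.66267°, λ = +34.36083°
δ = d/R = 10251.4/6371 = 1.609072 rad
φ₂ = arcsin(sin φ₁ cos δ + cos φ₁ sin δ cos θ)
   = arcsin(0.06388·-0.03827 + 0.99796·0.99927·0.68582) = 42.95875°
λ₂ = λ₁ + atan2(sin θ sin δ cos φ₁, cos δ − sin φ₁ sin φ₂) = -62.06989°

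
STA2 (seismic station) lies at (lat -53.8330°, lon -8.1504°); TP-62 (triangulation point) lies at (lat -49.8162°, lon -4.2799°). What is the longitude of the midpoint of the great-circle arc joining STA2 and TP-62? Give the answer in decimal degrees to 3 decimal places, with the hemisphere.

Bx = cos φ₂ cos Δλ = 0.643770,  By = cos φ₂ sin Δλ = 0.043555
φₘ = atan2(sin φ₁ + sin φ₂, √((cos φ₁ + Bx)² + By²)) = -51.84045°
λₘ = λ₁ + atan2(By, cos φ₁ + Bx) = -6.12880°

6.129°W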